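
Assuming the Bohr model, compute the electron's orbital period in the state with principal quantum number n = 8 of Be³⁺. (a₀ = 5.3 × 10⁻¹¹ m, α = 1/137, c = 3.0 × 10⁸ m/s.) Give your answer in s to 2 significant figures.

r = n²a₀/Z = 8²·5.3 × 10⁻¹¹/4 = 8.5 × 10⁻¹⁰ m
v = Zαc/n = 4·0.0073·3.0 × 10⁸/8 = 1.1 × 10⁶ m/s
T = 2πr/v = 4.9 × 10⁻¹⁵ s

4.9 × 10⁻¹⁵ s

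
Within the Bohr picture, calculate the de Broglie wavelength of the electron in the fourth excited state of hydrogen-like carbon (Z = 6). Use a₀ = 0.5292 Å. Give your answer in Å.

2.771 Å

The Bohr quantisation condition is nλ = 2πr_n.
r_n = n²a₀/Z = 2.205 Å
λ = 2πr_n/n = 2π·2.205/5 = 2.771 Å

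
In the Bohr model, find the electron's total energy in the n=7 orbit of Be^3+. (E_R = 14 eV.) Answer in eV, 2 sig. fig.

E_n = −E_R·Z²/n² = −14 × 4²/7² = -4.6 eV

-4.6 eV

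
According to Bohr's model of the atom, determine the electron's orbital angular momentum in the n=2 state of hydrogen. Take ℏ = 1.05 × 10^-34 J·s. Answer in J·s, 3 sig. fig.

L_n = nℏ = 2 × 1.05 × 10^-34 = 2.10 × 10^-34 J·s

2.10 × 10^-34 J·s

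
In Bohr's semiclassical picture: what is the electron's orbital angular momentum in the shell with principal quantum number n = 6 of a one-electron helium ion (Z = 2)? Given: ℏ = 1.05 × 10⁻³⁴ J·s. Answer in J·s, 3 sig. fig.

6.30 × 10⁻³⁴ J·s

L_n = nℏ = 6 × 1.05 × 10⁻³⁴ = 6.30 × 10⁻³⁴ J·s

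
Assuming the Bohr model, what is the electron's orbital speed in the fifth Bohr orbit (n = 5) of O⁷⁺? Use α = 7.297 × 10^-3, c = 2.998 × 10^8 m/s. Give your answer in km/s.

v_n = Zαc/n = 8 × 0.007297 × 2.998 × 10^8 / 5
    = 3500 km/s

3500 km/s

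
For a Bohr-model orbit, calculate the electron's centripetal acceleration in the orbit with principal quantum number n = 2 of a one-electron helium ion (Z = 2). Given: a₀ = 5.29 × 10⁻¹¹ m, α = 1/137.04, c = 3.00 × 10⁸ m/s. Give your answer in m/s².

4.53 × 10²² m/s²

r = n²a₀/Z = 1.06 × 10⁻¹⁰ m, v = Zαc/n = 2.19 × 10⁶ m/s
a = v²/r = (2.19 × 10⁶)² / 1.06 × 10⁻¹⁰ = 4.53 × 10²² m/s²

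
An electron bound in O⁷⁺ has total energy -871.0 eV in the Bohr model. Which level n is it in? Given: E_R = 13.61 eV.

E_n = −E_R Z²/n² ⇒ n² = E_R Z²/(−E_n) = 13.61 × 8² / 871.0 ≈ 1.00
n = 1

1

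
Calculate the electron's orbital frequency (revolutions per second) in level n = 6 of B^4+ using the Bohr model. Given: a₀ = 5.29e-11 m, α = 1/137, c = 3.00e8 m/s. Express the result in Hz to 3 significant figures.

r = n²a₀/Z = 3.81e-10 m, v = Zαc/n = 1.82e6 m/s
f = v/(2πr) = 7.63e14 Hz

7.63e14 Hz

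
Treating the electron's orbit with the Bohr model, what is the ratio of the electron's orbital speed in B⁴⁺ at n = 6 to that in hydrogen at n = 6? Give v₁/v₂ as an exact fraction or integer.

5

v ∝ Z^1 · n^-1
v₁/v₂ = (5/1)^1 · (6/6)^-1 = 5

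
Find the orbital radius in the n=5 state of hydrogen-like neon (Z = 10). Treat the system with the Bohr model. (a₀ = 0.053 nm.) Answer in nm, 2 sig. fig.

0.13 nm

r_n = n²a₀/Z = 5² × 0.053 / 10
    = 25 × 0.053 / 10 = 0.13 nm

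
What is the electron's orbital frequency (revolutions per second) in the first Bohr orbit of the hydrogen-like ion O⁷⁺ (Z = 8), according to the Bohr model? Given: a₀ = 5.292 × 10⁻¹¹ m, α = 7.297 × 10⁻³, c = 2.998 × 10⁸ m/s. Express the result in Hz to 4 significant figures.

r = n²a₀/Z = 6.615 × 10⁻¹² m, v = Zαc/n = 1.750 × 10⁷ m/s
f = v/(2πr) = 4.211 × 10¹⁷ Hz

4.211 × 10¹⁷ Hz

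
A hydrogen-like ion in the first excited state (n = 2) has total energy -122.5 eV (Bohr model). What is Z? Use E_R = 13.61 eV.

E_n = −E_R Z²/n² ⇒ Z² = −E_n n²/E_R = 122.5 × 2² / 13.61 ≈ 36.00
Z = 6

6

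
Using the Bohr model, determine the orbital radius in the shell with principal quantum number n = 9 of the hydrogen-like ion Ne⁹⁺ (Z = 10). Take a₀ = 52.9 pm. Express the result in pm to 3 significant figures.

r_n = n²a₀/Z = 9² × 52.9 / 10
    = 81 × 52.9 / 10 = 428 pm

428 pm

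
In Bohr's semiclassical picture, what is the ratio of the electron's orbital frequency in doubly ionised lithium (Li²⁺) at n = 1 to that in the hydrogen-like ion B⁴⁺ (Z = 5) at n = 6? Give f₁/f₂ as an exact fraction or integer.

f ∝ Z^2 · n^-3
f₁/f₂ = (3/5)^2 · (1/6)^-3 = 1944/25

1944/25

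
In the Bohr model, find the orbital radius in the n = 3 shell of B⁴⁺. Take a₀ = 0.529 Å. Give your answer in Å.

r_n = n²a₀/Z = 3² × 0.529 / 5
    = 9 × 0.529 / 5 = 0.952 Å

0.952 Å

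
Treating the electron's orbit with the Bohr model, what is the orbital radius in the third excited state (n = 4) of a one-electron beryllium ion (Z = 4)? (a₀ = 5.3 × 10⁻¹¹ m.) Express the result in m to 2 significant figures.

2.1 × 10⁻¹⁰ m

r_n = n²a₀/Z = 4² × 5.3 × 10⁻¹¹ / 4
    = 16 × 5.3 × 10⁻¹¹ / 4 = 2.1 × 10⁻¹⁰ m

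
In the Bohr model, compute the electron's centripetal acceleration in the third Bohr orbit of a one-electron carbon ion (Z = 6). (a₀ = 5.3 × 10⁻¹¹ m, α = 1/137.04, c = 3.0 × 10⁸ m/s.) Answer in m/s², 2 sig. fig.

r = n²a₀/Z = 8.0 × 10⁻¹¹ m, v = Zαc/n = 4.4 × 10⁶ m/s
a = v²/r = (4.4 × 10⁶)² / 8.0 × 10⁻¹¹ = 2.4 × 10²³ m/s²

2.4 × 10²³ m/s²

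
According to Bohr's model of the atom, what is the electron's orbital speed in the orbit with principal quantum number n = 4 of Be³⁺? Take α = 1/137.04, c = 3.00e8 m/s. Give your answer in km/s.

2190 km/s

v_n = Zαc/n = 4 × 0.00730 × 3.00e8 / 4
    = 2190 km/s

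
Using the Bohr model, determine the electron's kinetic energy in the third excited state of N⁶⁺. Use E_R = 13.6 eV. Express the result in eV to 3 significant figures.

41.6 eV

For a Coulomb orbit the virial theorem gives K = −E_n.
E_n = −E_R·Z²/n², so K = E_R·Z²/n² = 13.6 × 7²/4² = 41.6 eV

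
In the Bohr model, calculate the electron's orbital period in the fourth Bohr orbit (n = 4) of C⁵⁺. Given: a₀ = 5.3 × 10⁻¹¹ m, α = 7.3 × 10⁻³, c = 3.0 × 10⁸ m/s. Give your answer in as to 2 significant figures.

r = n²a₀/Z = 4²·5.3 × 10⁻¹¹/6 = 1.4 × 10⁻¹⁰ m
v = Zαc/n = 6·0.0073·3.0 × 10⁸/4 = 3.3 × 10⁶ m/s
T = 2πr/v = 2.7 × 10⁻¹⁶ s = 270 as

270 as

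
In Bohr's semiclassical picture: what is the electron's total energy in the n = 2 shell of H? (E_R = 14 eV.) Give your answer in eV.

-3.5 eV

E_n = −E_R·Z²/n² = −14 × 1²/2² = -3.5 eV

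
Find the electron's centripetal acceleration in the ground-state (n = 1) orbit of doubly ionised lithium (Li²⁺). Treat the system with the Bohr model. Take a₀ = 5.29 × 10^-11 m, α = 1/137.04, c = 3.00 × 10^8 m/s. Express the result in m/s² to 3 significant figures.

2.45 × 10^24 m/s²

r = n²a₀/Z = 1.76 × 10^-11 m, v = Zαc/n = 6.57 × 10^6 m/s
a = v²/r = (6.57 × 10^6)² / 1.76 × 10^-11 = 2.45 × 10^24 m/s²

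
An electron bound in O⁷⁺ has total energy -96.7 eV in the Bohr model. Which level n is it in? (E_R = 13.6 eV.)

3

E_n = −E_R Z²/n² ⇒ n² = E_R Z²/(−E_n) = 13.6 × 8² / 96.7 ≈ 9.00
n = 3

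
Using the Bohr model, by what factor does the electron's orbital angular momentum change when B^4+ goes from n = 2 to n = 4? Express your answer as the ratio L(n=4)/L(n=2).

2

L = nℏ depends only on n, so L ∝ n.
L(n=4)/L(n=2) = (4/2)^1 = 2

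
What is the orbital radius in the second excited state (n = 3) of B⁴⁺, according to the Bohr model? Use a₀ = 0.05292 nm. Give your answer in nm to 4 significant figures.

0.09526 nm

r_n = n²a₀/Z = 3² × 0.05292 / 5
    = 9 × 0.05292 / 5 = 0.09526 nm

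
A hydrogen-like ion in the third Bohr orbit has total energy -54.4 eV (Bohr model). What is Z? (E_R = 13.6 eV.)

6

E_n = −E_R Z²/n² ⇒ Z² = −E_n n²/E_R = 54.4 × 3² / 13.6 ≈ 36.00
Z = 6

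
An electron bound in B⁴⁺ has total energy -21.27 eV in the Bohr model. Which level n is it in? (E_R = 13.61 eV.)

4

E_n = −E_R Z²/n² ⇒ n² = E_R Z²/(−E_n) = 13.61 × 5² / 21.27 ≈ 16.00
n = 4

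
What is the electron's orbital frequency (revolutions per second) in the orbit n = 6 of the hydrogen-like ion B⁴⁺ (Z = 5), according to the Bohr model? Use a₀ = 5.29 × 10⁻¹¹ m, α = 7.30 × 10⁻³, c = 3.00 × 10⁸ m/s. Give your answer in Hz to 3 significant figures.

r = n²a₀/Z = 3.81 × 10⁻¹⁰ m, v = Zαc/n = 1.82 × 10⁶ m/s
f = v/(2πr) = 7.63 × 10¹⁴ Hz

7.63 × 10¹⁴ Hz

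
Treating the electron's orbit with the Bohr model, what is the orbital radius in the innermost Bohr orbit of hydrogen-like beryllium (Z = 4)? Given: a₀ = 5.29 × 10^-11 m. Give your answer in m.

r_n = n²a₀/Z = 1² × 5.29 × 10^-11 / 4
    = 1 × 5.29 × 10^-11 / 4 = 1.32 × 10^-11 m

1.32 × 10^-11 m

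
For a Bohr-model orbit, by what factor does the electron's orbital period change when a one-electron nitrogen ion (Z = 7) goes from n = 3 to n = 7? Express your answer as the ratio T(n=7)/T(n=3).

T ∝ Z^-2 · n^3; with Z fixed, T ∝ n^3.
T(n=7)/T(n=3) = (7/3)^3 = 343/27

343/27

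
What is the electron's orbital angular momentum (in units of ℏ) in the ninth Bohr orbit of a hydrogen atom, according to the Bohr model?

L_n = nℏ, so L/ℏ = n = 9.

9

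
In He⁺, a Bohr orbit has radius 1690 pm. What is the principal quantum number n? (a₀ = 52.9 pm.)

8

r_n = n²a₀/Z ⇒ n² = rZ/a₀ = 1690 × 2 / 52.9 ≈ 63.89
n = 8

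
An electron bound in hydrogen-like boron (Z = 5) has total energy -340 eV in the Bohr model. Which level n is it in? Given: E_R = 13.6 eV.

E_n = −E_R Z²/n² ⇒ n² = E_R Z²/(−E_n) = 13.6 × 5² / 340 ≈ 1.00
n = 1

1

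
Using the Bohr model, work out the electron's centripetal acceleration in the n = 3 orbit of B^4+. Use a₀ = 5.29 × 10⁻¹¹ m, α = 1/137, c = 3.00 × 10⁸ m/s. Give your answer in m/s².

1.40 × 10²³ m/s²

r = n²a₀/Z = 9.52 × 10⁻¹¹ m, v = Zαc/n = 3.65 × 10⁶ m/s
a = v²/r = (3.65 × 10⁶)² / 9.52 × 10⁻¹¹ = 1.40 × 10²³ m/s²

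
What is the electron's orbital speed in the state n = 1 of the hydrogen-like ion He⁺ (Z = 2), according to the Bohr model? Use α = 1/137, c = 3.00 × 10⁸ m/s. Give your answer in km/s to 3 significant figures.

v_n = Zαc/n = 2 × 0.00730 × 3.00 × 10⁸ / 1
    = 4380 km/s

4380 km/s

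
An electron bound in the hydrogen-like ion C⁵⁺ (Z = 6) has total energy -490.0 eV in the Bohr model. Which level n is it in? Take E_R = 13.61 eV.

E_n = −E_R Z²/n² ⇒ n² = E_R Z²/(−E_n) = 13.61 × 6² / 490.0 ≈ 1.00
n = 1

1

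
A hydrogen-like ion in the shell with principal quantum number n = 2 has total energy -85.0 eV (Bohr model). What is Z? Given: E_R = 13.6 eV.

E_n = −E_R Z²/n² ⇒ Z² = −E_n n²/E_R = 85.0 × 2² / 13.6 ≈ 25.00
Z = 5

5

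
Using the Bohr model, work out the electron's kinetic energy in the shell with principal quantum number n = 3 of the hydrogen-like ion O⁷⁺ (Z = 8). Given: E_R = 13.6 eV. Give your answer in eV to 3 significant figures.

For a Coulomb orbit the virial theorem gives K = −E_n.
E_n = −E_R·Z²/n², so K = E_R·Z²/n² = 13.6 × 8²/3² = 96.7 eV

96.7 eV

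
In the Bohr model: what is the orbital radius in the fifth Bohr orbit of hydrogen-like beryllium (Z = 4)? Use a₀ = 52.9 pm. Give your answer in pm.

r_n = n²a₀/Z = 5² × 52.9 / 4
    = 25 × 52.9 / 4 = 331 pm

331 pm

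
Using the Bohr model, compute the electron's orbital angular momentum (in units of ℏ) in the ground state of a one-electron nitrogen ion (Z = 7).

1

L_n = nℏ, so L/ℏ = n = 1.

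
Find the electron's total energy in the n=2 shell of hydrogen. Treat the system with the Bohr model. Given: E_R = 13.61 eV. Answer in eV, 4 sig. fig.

E_n = −E_R·Z²/n² = −13.61 × 1²/2² = -3.402 eV

-3.402 eV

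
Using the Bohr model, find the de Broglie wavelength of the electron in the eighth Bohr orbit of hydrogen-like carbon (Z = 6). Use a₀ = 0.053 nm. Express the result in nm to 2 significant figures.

0.44 nm

The Bohr quantisation condition is nλ = 2πr_n.
r_n = n²a₀/Z = 0.57 nm
λ = 2πr_n/n = 2π·0.57/8 = 0.44 nm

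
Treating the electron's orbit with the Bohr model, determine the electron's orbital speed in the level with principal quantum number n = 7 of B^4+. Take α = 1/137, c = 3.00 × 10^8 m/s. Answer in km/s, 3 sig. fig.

v_n = Zαc/n = 5 × 0.00730 × 3.00 × 10^8 / 7
    = 1560 km/s

1560 km/s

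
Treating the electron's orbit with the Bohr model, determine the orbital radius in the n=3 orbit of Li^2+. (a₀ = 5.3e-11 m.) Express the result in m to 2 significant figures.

r_n = n²a₀/Z = 3² × 5.3e-11 / 3
    = 9 × 5.3e-11 / 3 = 1.6e-10 m

1.6e-10 m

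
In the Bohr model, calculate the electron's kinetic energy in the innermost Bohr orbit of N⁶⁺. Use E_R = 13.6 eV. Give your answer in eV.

For a Coulomb orbit the virial theorem gives K = −E_n.
E_n = −E_R·Z²/n², so K = E_R·Z²/n² = 13.6 × 7²/1² = 666 eV

666 eV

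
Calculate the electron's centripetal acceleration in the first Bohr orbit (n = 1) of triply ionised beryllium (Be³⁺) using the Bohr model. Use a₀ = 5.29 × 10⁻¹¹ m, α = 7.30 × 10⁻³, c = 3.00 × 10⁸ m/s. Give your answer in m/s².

r = n²a₀/Z = 1.32 × 10⁻¹¹ m, v = Zαc/n = 8.76 × 10⁶ m/s
a = v²/r = (8.76 × 10⁶)² / 1.32 × 10⁻¹¹ = 5.80 × 10²⁴ m/s²

5.80 × 10²⁴ m/s²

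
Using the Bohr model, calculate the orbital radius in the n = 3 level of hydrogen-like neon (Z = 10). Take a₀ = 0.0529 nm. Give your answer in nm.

r_n = n²a₀/Z = 3² × 0.0529 / 10
    = 9 × 0.0529 / 10 = 0.0476 nm

0.0476 nm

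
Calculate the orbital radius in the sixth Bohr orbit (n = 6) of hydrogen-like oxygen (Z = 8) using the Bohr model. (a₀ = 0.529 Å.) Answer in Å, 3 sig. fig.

r_n = n²a₀/Z = 6² × 0.529 / 8
    = 36 × 0.529 / 8 = 2.38 Å

2.38 Å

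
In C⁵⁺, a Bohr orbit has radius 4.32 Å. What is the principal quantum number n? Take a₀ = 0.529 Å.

r_n = n²a₀/Z ⇒ n² = rZ/a₀ = 4.32 × 6 / 0.529 ≈ 49.00
n = 7

7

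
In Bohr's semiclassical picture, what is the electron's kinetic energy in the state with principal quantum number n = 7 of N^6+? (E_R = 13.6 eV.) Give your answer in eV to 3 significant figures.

13.6 eV

For a Coulomb orbit the virial theorem gives K = −E_n.
E_n = −E_R·Z²/n², so K = E_R·Z²/n² = 13.6 × 7²/7² = 13.6 eV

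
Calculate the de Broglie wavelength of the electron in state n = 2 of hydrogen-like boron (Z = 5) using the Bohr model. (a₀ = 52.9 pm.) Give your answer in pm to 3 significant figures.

133 pm

The Bohr quantisation condition is nλ = 2πr_n.
r_n = n²a₀/Z = 42.3 pm
λ = 2πr_n/n = 2π·42.3/2 = 133 pm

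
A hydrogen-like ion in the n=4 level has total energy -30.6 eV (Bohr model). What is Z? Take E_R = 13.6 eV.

E_n = −E_R Z²/n² ⇒ Z² = −E_n n²/E_R = 30.6 × 4² / 13.6 ≈ 36.00
Z = 6

6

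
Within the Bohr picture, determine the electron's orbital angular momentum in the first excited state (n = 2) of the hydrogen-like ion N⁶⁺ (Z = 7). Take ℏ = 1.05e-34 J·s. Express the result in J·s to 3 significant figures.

L_n = nℏ = 2 × 1.05e-34 = 2.10e-34 J·s

2.10e-34 J·s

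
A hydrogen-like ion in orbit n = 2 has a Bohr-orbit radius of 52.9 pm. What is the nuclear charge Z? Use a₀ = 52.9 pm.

4

r_n = n²a₀/Z ⇒ Z = n²a₀/r = 2² × 52.9 / 52.9 ≈ 4.00
Z = 4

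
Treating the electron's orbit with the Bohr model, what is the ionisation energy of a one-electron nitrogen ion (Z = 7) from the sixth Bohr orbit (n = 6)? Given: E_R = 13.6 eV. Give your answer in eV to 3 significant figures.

18.5 eV

E_n = −E_R·Z²/n² = −13.6 × 7²/6² eV = -18.5 eV
Ionisation energy = −E_n = 18.5 eV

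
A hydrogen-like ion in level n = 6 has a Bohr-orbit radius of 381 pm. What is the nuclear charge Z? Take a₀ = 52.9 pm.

r_n = n²a₀/Z ⇒ Z = n²a₀/r = 6² × 52.9 / 381 ≈ 5.00
Z = 5

5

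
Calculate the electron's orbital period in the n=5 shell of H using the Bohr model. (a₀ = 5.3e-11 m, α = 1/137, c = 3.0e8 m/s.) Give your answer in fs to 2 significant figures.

r = n²a₀/Z = 5²·5.3e-11/1 = 1.3e-9 m
v = Zαc/n = 1·0.0073·3.0e8/5 = 4.4e5 m/s
T = 2πr/v = 1.9e-14 s = 19 fs

19 fs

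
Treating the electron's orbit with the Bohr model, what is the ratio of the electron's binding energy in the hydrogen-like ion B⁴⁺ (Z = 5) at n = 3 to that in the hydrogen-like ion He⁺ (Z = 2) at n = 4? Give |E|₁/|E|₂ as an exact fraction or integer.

|E| ∝ Z^2 · n^-2
|E|₁/|E|₂ = (5/2)^2 · (3/4)^-2 = 100/9

100/9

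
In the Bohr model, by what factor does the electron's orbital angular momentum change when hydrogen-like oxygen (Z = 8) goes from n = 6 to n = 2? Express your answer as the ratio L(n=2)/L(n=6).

L = nℏ depends only on n, so L ∝ n.
L(n=2)/L(n=6) = (2/6)^1 = 1/3

1/3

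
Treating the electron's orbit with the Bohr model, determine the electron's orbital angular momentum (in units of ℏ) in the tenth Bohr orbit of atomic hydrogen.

L_n = nℏ, so L/ℏ = n = 10.

10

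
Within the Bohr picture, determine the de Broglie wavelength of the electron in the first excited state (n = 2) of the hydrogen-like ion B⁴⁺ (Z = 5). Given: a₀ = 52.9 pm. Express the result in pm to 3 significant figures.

The Bohr quantisation condition is nλ = 2πr_n.
r_n = n²a₀/Z = 42.3 pm
λ = 2πr_n/n = 2π·42.3/2 = 133 pm

133 pm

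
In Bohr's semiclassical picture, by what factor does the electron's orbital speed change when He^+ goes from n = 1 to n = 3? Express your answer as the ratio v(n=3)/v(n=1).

v ∝ Z^1 · n^-1; with Z fixed, v ∝ n^-1.
v(n=3)/v(n=1) = (3/1)^-1 = 1/3

1/3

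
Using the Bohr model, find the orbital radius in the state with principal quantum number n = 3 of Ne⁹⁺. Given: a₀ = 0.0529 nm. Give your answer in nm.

0.0476 nm

r_n = n²a₀/Z = 3² × 0.0529 / 10
    = 9 × 0.0529 / 10 = 0.0476 nm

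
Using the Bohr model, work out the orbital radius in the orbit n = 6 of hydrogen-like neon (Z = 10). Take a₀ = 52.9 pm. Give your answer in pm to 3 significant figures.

190 pm

r_n = n²a₀/Z = 6² × 52.9 / 10
    = 36 × 52.9 / 10 = 190 pm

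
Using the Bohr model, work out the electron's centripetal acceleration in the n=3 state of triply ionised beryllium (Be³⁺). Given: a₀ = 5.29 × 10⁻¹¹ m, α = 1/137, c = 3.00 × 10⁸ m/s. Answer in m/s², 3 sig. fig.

r = n²a₀/Z = 1.19 × 10⁻¹⁰ m, v = Zαc/n = 2.92 × 10⁶ m/s
a = v²/r = (2.92 × 10⁶)² / 1.19 × 10⁻¹⁰ = 7.16 × 10²² m/s²

7.16 × 10²² m/s²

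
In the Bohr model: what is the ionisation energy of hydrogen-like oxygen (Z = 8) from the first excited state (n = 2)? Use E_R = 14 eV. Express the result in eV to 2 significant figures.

E_n = −E_R·Z²/n² = −14 × 8²/2² eV = -220 eV
Ionisation energy = −E_n = 220 eV

220 eV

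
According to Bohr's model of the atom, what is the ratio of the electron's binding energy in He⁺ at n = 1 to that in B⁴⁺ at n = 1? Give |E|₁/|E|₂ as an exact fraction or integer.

4/25

|E| ∝ Z^2 · n^-2
|E|₁/|E|₂ = (2/5)^2 · (1/1)^-2 = 4/25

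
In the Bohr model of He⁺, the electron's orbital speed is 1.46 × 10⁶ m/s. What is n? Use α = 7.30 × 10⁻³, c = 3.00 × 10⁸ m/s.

3

v_n = Zαc/n ⇒ n = Zαc/v = 2 × 0.00730 × 3.00 × 10⁸ / 1.46 × 10⁶ ≈ 3.00
n = 3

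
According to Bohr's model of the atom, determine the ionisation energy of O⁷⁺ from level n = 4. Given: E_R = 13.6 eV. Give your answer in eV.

54.4 eV

E_n = −E_R·Z²/n² = −13.6 × 8²/4² eV = -54.4 eV
Ionisation energy = −E_n = 54.4 eV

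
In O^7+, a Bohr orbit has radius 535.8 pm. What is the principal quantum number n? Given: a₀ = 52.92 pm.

r_n = n²a₀/Z ⇒ n² = rZ/a₀ = 535.8 × 8 / 52.92 ≈ 81.00
n = 9

9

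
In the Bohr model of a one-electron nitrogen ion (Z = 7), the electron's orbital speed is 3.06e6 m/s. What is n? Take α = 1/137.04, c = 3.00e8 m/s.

5

v_n = Zαc/n ⇒ n = Zαc/v = 7 × 0.00730 × 3.00e8 / 3.06e6 ≈ 5.01
n = 5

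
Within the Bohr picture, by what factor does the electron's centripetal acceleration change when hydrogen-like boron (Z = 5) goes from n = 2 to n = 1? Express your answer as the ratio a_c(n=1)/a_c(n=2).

16

a_c ∝ Z^3 · n^-4; with Z fixed, a_c ∝ n^-4.
a_c(n=1)/a_c(n=2) = (1/2)^-4 = 16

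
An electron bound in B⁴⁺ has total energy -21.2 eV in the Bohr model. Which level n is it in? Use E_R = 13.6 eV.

E_n = −E_R Z²/n² ⇒ n² = E_R Z²/(−E_n) = 13.6 × 5² / 21.2 ≈ 16.04
n = 4

4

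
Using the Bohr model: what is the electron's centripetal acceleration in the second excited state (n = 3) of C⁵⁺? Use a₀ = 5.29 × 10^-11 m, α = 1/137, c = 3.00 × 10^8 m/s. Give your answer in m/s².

2.42 × 10^23 m/s²

r = n²a₀/Z = 7.94 × 10^-11 m, v = Zαc/n = 4.38 × 10^6 m/s
a = v²/r = (4.38 × 10^6)² / 7.94 × 10^-11 = 2.42 × 10^23 m/s²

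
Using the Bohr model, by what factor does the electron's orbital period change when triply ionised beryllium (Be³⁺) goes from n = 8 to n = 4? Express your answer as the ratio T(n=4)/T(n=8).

T ∝ Z^-2 · n^3; with Z fixed, T ∝ n^3.
T(n=4)/T(n=8) = (4/8)^3 = 1/8

1/8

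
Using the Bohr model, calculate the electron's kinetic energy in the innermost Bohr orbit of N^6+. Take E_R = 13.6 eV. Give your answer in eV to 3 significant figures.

666 eV

For a Coulomb orbit the virial theorem gives K = −E_n.
E_n = −E_R·Z²/n², so K = E_R·Z²/n² = 13.6 × 7²/1² = 666 eV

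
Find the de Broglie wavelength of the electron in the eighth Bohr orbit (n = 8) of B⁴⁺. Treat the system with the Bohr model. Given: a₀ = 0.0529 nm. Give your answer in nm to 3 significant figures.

The Bohr quantisation condition is nλ = 2πr_n.
r_n = n²a₀/Z = 0.677 nm
λ = 2πr_n/n = 2π·0.677/8 = 0.532 nm

0.532 nm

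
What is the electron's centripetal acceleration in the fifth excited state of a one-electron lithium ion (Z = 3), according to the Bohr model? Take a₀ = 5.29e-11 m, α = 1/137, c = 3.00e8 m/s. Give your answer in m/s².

r = n²a₀/Z = 6.35e-10 m, v = Zαc/n = 1.09e6 m/s
a = v²/r = (1.09e6)² / 6.35e-10 = 1.89e21 m/s²

1.89e21 m/s²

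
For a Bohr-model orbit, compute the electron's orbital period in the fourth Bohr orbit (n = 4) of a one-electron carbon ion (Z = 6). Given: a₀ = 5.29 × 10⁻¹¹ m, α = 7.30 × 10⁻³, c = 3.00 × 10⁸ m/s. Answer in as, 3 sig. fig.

270 as

r = n²a₀/Z = 4²·5.29 × 10⁻¹¹/6 = 1.41 × 10⁻¹⁰ m
v = Zαc/n = 6·0.00730·3.00 × 10⁸/4 = 3.29 × 10⁶ m/s
T = 2πr/v = 2.70 × 10⁻¹⁶ s = 270 as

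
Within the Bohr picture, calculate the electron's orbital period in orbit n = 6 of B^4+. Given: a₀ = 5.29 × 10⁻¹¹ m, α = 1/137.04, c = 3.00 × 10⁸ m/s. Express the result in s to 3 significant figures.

r = n²a₀/Z = 6²·5.29 × 10⁻¹¹/5 = 3.81 × 10⁻¹⁰ m
v = Zαc/n = 5·0.00730·3.00 × 10⁸/6 = 1.82 × 10⁶ m/s
T = 2πr/v = 1.31 × 10⁻¹⁵ s

1.31 × 10⁻¹⁵ s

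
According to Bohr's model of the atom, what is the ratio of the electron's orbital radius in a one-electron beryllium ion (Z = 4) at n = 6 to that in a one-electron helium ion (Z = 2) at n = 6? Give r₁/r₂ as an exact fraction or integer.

r ∝ Z^-1 · n^2
r₁/r₂ = (4/2)^-1 · (6/6)^2 = 1/2

1/2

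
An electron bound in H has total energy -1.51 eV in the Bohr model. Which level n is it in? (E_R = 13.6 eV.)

3

E_n = −E_R Z²/n² ⇒ n² = E_R Z²/(−E_n) = 13.6 × 1² / 1.51 ≈ 9.01
n = 3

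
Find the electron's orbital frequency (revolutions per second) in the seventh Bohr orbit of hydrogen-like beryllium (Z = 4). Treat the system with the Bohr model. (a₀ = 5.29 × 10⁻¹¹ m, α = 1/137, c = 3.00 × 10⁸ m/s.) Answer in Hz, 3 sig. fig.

r = n²a₀/Z = 6.48 × 10⁻¹⁰ m, v = Zαc/n = 1.25 × 10⁶ m/s
f = v/(2πr) = 3.07 × 10¹⁴ Hz

3.07 × 10¹⁴ Hz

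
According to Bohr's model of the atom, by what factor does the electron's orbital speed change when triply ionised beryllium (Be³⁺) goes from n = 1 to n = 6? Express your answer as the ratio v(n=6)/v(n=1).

1/6

v ∝ Z^1 · n^-1; with Z fixed, v ∝ n^-1.
v(n=6)/v(n=1) = (6/1)^-1 = 1/6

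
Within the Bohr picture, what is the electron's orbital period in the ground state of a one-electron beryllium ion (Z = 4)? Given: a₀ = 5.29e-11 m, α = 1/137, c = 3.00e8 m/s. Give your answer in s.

9.49e-18 s

r = n²a₀/Z = 1²·5.29e-11/4 = 1.32e-11 m
v = Zαc/n = 4·0.00730·3.00e8/1 = 8.76e6 m/s
T = 2πr/v = 9.49e-18 s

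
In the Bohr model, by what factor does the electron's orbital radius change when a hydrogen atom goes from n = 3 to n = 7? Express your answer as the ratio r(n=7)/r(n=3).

r ∝ Z^-1 · n^2; with Z fixed, r ∝ n^2.
r(n=7)/r(n=3) = (7/3)^2 = 49/9

49/9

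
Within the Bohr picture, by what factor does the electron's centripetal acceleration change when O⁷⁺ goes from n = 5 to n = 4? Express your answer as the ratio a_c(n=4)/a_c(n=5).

a_c ∝ Z^3 · n^-4; with Z fixed, a_c ∝ n^-4.
a_c(n=4)/a_c(n=5) = (4/5)^-4 = 625/256

625/256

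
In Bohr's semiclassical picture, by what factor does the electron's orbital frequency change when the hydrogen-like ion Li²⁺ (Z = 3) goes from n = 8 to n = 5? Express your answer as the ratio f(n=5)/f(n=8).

512/125

f ∝ Z^2 · n^-3; with Z fixed, f ∝ n^-3.
f(n=5)/f(n=8) = (5/8)^-3 = 512/125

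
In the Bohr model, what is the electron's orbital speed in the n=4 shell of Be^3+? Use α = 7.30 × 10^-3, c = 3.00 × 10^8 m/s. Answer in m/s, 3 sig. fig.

v_n = Zαc/n = 4 × 0.00730 × 3.00 × 10^8 / 4
    = 2.19 × 10^6 m/s

2.19 × 10^6 m/s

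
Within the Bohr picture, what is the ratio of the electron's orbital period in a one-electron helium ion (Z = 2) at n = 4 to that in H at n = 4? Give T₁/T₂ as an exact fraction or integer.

1/4

T ∝ Z^-2 · n^3
T₁/T₂ = (2/1)^-2 · (4/4)^3 = 1/4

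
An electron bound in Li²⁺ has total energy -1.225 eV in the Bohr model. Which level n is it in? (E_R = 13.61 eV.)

10

E_n = −E_R Z²/n² ⇒ n² = E_R Z²/(−E_n) = 13.61 × 3² / 1.225 ≈ 99.99
n = 10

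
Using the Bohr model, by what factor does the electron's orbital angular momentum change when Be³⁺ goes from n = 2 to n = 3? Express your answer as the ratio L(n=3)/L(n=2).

3/2

L = nℏ depends only on n, so L ∝ n.
L(n=3)/L(n=2) = (3/2)^1 = 3/2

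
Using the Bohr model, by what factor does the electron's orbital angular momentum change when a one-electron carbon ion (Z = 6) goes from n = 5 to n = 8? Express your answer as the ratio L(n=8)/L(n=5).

8/5

L = nℏ depends only on n, so L ∝ n.
L(n=8)/L(n=5) = (8/5)^1 = 8/5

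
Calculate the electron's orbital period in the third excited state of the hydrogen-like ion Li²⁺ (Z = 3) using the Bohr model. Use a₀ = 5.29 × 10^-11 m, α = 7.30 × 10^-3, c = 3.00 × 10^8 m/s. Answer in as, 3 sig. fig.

r = n²a₀/Z = 4²·5.29 × 10^-11/3 = 2.82 × 10^-10 m
v = Zαc/n = 3·0.00730·3.00 × 10^8/4 = 1.64 × 10^6 m/s
T = 2πr/v = 1.08 × 10^-15 s = 1080 as

1080 as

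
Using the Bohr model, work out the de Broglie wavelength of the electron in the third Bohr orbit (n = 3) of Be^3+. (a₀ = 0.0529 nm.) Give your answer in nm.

0.249 nm

The Bohr quantisation condition is nλ = 2πr_n.
r_n = n²a₀/Z = 0.119 nm
λ = 2πr_n/n = 2π·0.119/3 = 0.249 nm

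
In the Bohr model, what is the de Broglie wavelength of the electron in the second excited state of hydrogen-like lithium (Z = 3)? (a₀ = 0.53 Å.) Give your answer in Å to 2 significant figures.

3.3 Å

The Bohr quantisation condition is nλ = 2πr_n.
r_n = n²a₀/Z = 1.6 Å
λ = 2πr_n/n = 2π·1.6/3 = 3.3 Å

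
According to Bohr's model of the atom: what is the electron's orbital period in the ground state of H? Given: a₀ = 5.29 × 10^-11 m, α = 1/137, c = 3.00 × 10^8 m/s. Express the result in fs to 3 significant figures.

0.152 fs

r = n²a₀/Z = 1²·5.29 × 10^-11/1 = 5.29 × 10^-11 m
v = Zαc/n = 1·0.00730·3.00 × 10^8/1 = 2.19 × 10^6 m/s
T = 2πr/v = 1.52 × 10^-16 s = 0.152 fs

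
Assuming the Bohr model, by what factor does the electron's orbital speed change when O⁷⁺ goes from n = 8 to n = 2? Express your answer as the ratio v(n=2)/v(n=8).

4

v ∝ Z^1 · n^-1; with Z fixed, v ∝ n^-1.
v(n=2)/v(n=8) = (2/8)^-1 = 4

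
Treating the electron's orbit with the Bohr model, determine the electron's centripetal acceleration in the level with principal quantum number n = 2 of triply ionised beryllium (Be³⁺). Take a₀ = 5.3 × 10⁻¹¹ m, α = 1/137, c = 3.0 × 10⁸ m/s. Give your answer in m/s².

3.6 × 10²³ m/s²

r = n²a₀/Z = 5.3 × 10⁻¹¹ m, v = Zαc/n = 4.4 × 10⁶ m/s
a = v²/r = (4.4 × 10⁶)² / 5.3 × 10⁻¹¹ = 3.6 × 10²³ m/s²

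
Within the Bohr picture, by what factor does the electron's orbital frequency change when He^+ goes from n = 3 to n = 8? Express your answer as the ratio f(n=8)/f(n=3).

27/512

f ∝ Z^2 · n^-3; with Z fixed, f ∝ n^-3.
f(n=8)/f(n=3) = (8/3)^-3 = 27/512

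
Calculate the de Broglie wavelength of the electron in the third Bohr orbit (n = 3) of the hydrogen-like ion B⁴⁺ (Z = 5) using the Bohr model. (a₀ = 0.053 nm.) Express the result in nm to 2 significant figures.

0.20 nm

The Bohr quantisation condition is nλ = 2πr_n.
r_n = n²a₀/Z = 0.095 nm
λ = 2πr_n/n = 2π·0.095/3 = 0.20 nm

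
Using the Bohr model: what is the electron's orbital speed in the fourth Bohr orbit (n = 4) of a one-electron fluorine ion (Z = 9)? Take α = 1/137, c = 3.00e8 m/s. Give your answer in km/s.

4930 km/s

v_n = Zαc/n = 9 × 0.00730 × 3.00e8 / 4
    = 4930 km/s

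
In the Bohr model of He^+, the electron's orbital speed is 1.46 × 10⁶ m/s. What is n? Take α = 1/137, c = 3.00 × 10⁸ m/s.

3

v_n = Zαc/n ⇒ n = Zαc/v = 2 × 0.00730 × 3.00 × 10⁸ / 1.46 × 10⁶ ≈ 3.00
n = 3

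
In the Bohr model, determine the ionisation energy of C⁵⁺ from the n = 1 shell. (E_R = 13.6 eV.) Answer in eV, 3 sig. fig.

E_n = −E_R·Z²/n² = −13.6 × 6²/1² eV = -490 eV
Ionisation energy = −E_n = 490 eV

490 eV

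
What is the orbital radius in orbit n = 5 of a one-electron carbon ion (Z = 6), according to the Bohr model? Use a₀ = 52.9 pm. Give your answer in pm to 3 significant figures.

220 pm

r_n = n²a₀/Z = 5² × 52.9 / 6
    = 25 × 52.9 / 6 = 220 pm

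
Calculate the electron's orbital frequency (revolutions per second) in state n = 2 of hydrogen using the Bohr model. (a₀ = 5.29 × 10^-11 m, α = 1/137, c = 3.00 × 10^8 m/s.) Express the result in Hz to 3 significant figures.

8.24 × 10^14 Hz

r = n²a₀/Z = 2.12 × 10^-10 m, v = Zαc/n = 1.09 × 10^6 m/s
f = v/(2πr) = 8.24 × 10^14 Hz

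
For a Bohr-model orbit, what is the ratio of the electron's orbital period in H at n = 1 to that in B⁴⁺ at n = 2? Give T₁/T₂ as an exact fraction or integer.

T ∝ Z^-2 · n^3
T₁/T₂ = (1/5)^-2 · (1/2)^3 = 25/8

25/8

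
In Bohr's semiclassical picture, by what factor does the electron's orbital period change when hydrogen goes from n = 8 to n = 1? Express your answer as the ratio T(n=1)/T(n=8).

1/512

T ∝ Z^-2 · n^3; with Z fixed, T ∝ n^3.
T(n=1)/T(n=8) = (1/8)^3 = 1/512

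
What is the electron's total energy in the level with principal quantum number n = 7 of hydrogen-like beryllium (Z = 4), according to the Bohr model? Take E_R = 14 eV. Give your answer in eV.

E_n = −E_R·Z²/n² = −14 × 4²/7² = -4.6 eV

-4.6 eV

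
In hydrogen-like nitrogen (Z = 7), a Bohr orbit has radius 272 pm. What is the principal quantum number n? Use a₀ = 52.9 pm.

r_n = n²a₀/Z ⇒ n² = rZ/a₀ = 272 × 7 / 52.9 ≈ 35.99
n = 6

6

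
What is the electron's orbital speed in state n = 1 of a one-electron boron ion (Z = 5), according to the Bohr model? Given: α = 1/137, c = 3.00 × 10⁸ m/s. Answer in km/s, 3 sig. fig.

1.09 × 10⁴ km/s

v_n = Zαc/n = 5 × 0.00730 × 3.00 × 10⁸ / 1
    = 1.09 × 10⁴ km/s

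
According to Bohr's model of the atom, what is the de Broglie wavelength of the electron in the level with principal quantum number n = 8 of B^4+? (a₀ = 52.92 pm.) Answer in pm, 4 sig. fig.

The Bohr quantisation condition is nλ = 2πr_n.
r_n = n²a₀/Z = 677.4 pm
λ = 2πr_n/n = 2π·677.4/8 = 532.0 pm

532.0 pm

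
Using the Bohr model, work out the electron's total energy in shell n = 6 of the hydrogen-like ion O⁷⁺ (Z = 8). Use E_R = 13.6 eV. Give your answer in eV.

E_n = −E_R·Z²/n² = −13.6 × 8²/6² = -24.2 eV

-24.2 eV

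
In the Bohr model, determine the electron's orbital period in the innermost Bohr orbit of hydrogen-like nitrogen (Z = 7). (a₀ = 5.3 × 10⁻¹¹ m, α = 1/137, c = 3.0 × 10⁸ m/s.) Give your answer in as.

3.1 as

r = n²a₀/Z = 1²·5.3 × 10⁻¹¹/7 = 7.6 × 10⁻¹² m
v = Zαc/n = 7·0.0073·3.0 × 10⁸/1 = 1.5 × 10⁷ m/s
T = 2πr/v = 3.1 × 10⁻¹⁸ s = 3.1 as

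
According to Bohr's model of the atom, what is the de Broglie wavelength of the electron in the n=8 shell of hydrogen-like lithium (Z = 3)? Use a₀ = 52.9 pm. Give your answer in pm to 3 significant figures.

The Bohr quantisation condition is nλ = 2πr_n.
r_n = n²a₀/Z = 1130 pm
λ = 2πr_n/n = 2π·1130/8 = 886 pm

886 pm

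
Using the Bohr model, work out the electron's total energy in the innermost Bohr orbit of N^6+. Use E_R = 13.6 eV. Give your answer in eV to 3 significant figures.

-666 eV

E_n = −E_R·Z²/n² = −13.6 × 7²/1² = -666 eV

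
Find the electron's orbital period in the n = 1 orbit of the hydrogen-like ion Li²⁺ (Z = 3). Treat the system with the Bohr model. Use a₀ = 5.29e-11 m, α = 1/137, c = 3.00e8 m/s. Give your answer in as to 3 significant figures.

r = n²a₀/Z = 1²·5.29e-11/3 = 1.76e-11 m
v = Zαc/n = 3·0.00730·3.00e8/1 = 6.57e6 m/s
T = 2πr/v = 1.69e-17 s = 16.9 as

16.9 as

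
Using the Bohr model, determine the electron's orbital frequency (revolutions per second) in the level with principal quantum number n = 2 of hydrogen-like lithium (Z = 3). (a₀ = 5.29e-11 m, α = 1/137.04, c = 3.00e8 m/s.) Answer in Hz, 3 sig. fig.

7.41e15 Hz

r = n²a₀/Z = 7.05e-11 m, v = Zαc/n = 3.28e6 m/s
f = v/(2πr) = 7.41e15 Hz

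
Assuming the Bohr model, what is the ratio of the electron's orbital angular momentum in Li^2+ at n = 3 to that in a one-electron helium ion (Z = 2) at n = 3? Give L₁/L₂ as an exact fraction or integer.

1

L = nℏ is independent of Z.
L₁/L₂ = n₁/n₂ = 3/3 = 1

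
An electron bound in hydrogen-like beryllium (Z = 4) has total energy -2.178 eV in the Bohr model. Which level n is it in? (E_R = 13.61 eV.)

10

E_n = −E_R Z²/n² ⇒ n² = E_R Z²/(−E_n) = 13.61 × 4² / 2.178 ≈ 99.98
n = 10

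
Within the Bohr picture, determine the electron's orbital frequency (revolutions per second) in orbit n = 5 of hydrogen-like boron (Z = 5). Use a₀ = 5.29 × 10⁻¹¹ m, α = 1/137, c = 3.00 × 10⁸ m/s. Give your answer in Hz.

r = n²a₀/Z = 2.64 × 10⁻¹⁰ m, v = Zαc/n = 2.19 × 10⁶ m/s
f = v/(2πr) = 1.32 × 10¹⁵ Hz

1.32 × 10¹⁵ Hz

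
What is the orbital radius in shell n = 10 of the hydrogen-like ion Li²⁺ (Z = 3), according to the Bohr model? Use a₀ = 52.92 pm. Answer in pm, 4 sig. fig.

1764 pm

r_n = n²a₀/Z = 10² × 52.92 / 3
    = 100 × 52.92 / 3 = 1764 pm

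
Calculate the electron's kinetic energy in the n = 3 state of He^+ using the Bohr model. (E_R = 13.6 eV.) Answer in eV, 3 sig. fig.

For a Coulomb orbit the virial theorem gives K = −E_n.
E_n = −E_R·Z²/n², so K = E_R·Z²/n² = 13.6 × 2²/3² = 6.04 eV

6.04 eV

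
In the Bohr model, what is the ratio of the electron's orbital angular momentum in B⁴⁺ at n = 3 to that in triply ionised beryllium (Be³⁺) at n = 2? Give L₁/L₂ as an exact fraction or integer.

3/2

L = nℏ is independent of Z.
L₁/L₂ = n₁/n₂ = 3/2 = 3/2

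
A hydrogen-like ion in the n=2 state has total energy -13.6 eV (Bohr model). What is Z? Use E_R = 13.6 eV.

E_n = −E_R Z²/n² ⇒ Z² = −E_n n²/E_R = 13.6 × 2² / 13.6 ≈ 4.00
Z = 2

2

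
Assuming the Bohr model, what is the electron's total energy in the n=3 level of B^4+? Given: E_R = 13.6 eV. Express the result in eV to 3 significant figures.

-37.8 eV

E_n = −E_R·Z²/n² = −13.6 × 5²/3² = -37.8 eV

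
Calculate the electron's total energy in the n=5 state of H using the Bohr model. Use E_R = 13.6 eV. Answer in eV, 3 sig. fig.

-0.544 eV

E_n = −E_R·Z²/n² = −13.6 × 1²/5² = -0.544 eV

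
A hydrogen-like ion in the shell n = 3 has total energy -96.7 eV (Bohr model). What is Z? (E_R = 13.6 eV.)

E_n = −E_R Z²/n² ⇒ Z² = −E_n n²/E_R = 96.7 × 3² / 13.6 ≈ 63.99
Z = 8

8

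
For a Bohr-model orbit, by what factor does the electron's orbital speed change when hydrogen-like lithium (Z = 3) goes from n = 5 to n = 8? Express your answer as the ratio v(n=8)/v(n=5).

v ∝ Z^1 · n^-1; with Z fixed, v ∝ n^-1.
v(n=8)/v(n=5) = (8/5)^-1 = 5/8

5/8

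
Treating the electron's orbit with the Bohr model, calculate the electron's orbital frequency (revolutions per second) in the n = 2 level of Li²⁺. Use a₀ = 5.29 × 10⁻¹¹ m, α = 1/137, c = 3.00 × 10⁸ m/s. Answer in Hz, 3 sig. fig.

r = n²a₀/Z = 7.05 × 10⁻¹¹ m, v = Zαc/n = 3.28 × 10⁶ m/s
f = v/(2πr) = 7.41 × 10¹⁵ Hz

7.41 × 10¹⁵ Hz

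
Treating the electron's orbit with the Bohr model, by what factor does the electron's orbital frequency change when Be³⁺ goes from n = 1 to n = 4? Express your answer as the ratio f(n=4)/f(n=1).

1/64

f ∝ Z^2 · n^-3; with Z fixed, f ∝ n^-3.
f(n=4)/f(n=1) = (4/1)^-3 = 1/64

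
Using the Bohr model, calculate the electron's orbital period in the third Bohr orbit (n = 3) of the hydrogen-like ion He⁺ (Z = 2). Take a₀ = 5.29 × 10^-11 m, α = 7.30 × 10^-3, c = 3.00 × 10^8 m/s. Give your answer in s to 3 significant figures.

1.02 × 10^-15 s

r = n²a₀/Z = 3²·5.29 × 10^-11/2 = 2.38 × 10^-10 m
v = Zαc/n = 2·0.00730·3.00 × 10^8/3 = 1.46 × 10^6 m/s
T = 2πr/v = 1.02 × 10^-15 s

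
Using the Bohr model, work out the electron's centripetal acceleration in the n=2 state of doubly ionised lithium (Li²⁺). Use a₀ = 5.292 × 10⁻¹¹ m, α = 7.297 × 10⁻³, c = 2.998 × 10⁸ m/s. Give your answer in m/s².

r = n²a₀/Z = 7.056 × 10⁻¹¹ m, v = Zαc/n = 3.281 × 10⁶ m/s
a = v²/r = (3.281 × 10⁶)² / 7.056 × 10⁻¹¹ = 1.526 × 10²³ m/s²

1.526 × 10²³ m/s²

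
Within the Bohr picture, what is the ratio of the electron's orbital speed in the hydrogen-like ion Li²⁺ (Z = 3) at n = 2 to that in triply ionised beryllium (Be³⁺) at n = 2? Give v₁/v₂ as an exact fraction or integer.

v ∝ Z^1 · n^-1
v₁/v₂ = (3/4)^1 · (2/2)^-1 = 3/4

3/4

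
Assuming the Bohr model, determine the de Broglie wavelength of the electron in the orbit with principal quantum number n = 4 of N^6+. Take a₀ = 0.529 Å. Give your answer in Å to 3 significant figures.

The Bohr quantisation condition is nλ = 2πr_n.
r_n = n²a₀/Z = 1.21 Å
λ = 2πr_n/n = 2π·1.21/4 = 1.90 Å

1.90 Å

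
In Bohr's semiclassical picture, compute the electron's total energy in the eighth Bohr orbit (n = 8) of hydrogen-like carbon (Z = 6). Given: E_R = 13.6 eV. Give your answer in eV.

E_n = −E_R·Z²/n² = −13.6 × 6²/8² = -7.65 eV

-7.65 eV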